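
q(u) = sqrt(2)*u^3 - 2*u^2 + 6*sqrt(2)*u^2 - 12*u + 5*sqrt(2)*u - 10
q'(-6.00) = 69.98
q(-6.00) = -52.43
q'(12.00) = 761.66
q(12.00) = 3308.49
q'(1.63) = 27.49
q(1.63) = 5.32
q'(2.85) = 66.50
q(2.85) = 61.37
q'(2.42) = 51.31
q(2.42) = 36.10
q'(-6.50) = 90.01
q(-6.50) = -92.34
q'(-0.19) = -7.24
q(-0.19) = -8.84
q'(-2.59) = -10.06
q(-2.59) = 21.70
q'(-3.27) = -1.98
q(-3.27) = 26.01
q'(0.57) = 3.84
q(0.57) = -10.44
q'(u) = 3*sqrt(2)*u^2 - 4*u + 12*sqrt(2)*u - 12 + 5*sqrt(2)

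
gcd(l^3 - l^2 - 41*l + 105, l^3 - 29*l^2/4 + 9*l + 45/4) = l^2 - 8*l + 15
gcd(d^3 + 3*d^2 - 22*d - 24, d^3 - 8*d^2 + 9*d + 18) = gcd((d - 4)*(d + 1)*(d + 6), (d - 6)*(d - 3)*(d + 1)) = d + 1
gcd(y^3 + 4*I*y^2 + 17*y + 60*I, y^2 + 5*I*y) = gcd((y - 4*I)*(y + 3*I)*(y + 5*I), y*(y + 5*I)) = y + 5*I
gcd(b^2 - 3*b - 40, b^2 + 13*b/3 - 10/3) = b + 5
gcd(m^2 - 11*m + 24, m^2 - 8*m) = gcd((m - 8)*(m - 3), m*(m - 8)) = m - 8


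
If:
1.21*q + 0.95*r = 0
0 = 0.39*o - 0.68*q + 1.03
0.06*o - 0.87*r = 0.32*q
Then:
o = -2.33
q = 0.18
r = -0.23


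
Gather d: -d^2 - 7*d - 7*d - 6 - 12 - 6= -d^2 - 14*d - 24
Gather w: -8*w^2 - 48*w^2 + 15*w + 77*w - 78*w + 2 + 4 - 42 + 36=-56*w^2 + 14*w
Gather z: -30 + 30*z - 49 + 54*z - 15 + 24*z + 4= 108*z - 90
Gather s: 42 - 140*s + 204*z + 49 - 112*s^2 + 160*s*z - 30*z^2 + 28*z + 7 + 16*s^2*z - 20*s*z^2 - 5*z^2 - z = s^2*(16*z - 112) + s*(-20*z^2 + 160*z - 140) - 35*z^2 + 231*z + 98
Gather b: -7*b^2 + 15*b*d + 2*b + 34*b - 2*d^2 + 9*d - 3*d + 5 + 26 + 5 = -7*b^2 + b*(15*d + 36) - 2*d^2 + 6*d + 36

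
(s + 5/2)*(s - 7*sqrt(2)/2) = s^2 - 7*sqrt(2)*s/2 + 5*s/2 - 35*sqrt(2)/4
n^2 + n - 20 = (n - 4)*(n + 5)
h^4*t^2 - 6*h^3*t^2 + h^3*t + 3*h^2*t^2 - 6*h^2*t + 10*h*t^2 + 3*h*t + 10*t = (h - 5)*(h - 2)*(h*t + 1)*(h*t + t)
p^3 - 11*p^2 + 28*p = p*(p - 7)*(p - 4)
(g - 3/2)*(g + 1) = g^2 - g/2 - 3/2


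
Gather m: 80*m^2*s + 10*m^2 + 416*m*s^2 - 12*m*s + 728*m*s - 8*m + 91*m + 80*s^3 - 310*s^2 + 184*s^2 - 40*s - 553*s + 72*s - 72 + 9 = m^2*(80*s + 10) + m*(416*s^2 + 716*s + 83) + 80*s^3 - 126*s^2 - 521*s - 63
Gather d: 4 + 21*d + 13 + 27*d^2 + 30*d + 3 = 27*d^2 + 51*d + 20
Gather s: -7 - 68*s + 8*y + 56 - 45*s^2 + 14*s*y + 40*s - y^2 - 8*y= -45*s^2 + s*(14*y - 28) - y^2 + 49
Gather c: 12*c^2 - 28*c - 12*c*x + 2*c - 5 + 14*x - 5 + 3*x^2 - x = 12*c^2 + c*(-12*x - 26) + 3*x^2 + 13*x - 10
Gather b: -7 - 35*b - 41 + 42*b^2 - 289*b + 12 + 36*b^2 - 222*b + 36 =78*b^2 - 546*b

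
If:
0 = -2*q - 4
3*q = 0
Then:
No Solution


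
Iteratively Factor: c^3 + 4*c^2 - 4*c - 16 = (c - 2)*(c^2 + 6*c + 8) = (c - 2)*(c + 2)*(c + 4)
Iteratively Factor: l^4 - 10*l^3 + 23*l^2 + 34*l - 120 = (l - 5)*(l^3 - 5*l^2 - 2*l + 24) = (l - 5)*(l - 3)*(l^2 - 2*l - 8) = (l - 5)*(l - 3)*(l + 2)*(l - 4)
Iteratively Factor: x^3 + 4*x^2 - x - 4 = (x - 1)*(x^2 + 5*x + 4) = (x - 1)*(x + 1)*(x + 4)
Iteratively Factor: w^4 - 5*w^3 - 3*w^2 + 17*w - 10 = (w - 1)*(w^3 - 4*w^2 - 7*w + 10) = (w - 1)^2*(w^2 - 3*w - 10) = (w - 5)*(w - 1)^2*(w + 2)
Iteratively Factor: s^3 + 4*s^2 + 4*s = (s + 2)*(s^2 + 2*s) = s*(s + 2)*(s + 2)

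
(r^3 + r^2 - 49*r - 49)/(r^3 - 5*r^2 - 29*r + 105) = (r^2 + 8*r + 7)/(r^2 + 2*r - 15)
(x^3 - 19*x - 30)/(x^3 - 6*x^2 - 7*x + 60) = (x + 2)/(x - 4)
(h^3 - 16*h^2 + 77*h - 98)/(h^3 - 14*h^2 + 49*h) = (h - 2)/h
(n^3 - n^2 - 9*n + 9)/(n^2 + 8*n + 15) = (n^2 - 4*n + 3)/(n + 5)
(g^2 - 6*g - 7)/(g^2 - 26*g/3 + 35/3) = 3*(g + 1)/(3*g - 5)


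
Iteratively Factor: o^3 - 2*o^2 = (o)*(o^2 - 2*o) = o*(o - 2)*(o)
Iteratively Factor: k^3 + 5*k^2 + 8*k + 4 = (k + 1)*(k^2 + 4*k + 4) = (k + 1)*(k + 2)*(k + 2)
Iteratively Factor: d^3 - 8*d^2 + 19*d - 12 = (d - 1)*(d^2 - 7*d + 12) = (d - 3)*(d - 1)*(d - 4)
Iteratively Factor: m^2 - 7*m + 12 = (m - 4)*(m - 3)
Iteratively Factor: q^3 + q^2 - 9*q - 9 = (q + 1)*(q^2 - 9) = (q - 3)*(q + 1)*(q + 3)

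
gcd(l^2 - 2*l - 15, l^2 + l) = 1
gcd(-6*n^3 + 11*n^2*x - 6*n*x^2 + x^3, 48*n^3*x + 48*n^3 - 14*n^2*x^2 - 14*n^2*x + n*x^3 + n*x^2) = 1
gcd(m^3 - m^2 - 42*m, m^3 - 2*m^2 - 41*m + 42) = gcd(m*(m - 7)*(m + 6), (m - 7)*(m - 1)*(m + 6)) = m^2 - m - 42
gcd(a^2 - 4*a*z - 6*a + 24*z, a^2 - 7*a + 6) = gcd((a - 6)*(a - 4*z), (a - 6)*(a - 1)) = a - 6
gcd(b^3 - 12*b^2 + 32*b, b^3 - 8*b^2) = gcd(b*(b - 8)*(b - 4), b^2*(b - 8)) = b^2 - 8*b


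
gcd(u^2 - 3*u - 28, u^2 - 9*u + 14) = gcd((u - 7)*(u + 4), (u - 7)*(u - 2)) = u - 7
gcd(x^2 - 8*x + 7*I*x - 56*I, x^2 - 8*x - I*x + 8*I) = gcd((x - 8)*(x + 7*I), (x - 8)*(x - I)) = x - 8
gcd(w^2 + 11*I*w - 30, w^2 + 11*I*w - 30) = w^2 + 11*I*w - 30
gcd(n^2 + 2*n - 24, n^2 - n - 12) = n - 4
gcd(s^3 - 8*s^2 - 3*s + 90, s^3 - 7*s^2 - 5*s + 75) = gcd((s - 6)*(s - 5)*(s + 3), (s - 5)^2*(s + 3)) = s^2 - 2*s - 15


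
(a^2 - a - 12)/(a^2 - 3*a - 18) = (a - 4)/(a - 6)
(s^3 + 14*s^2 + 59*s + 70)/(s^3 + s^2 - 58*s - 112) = (s + 5)/(s - 8)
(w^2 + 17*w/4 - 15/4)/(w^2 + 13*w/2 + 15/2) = (4*w - 3)/(2*(2*w + 3))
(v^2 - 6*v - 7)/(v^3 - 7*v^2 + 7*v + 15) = (v - 7)/(v^2 - 8*v + 15)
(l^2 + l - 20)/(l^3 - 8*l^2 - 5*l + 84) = (l + 5)/(l^2 - 4*l - 21)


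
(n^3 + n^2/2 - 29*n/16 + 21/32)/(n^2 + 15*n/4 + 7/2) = (8*n^2 - 10*n + 3)/(8*(n + 2))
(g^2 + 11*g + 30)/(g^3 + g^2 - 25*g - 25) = (g + 6)/(g^2 - 4*g - 5)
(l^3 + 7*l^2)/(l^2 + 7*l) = l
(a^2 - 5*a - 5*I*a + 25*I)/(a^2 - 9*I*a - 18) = (-a^2 + 5*a + 5*I*a - 25*I)/(-a^2 + 9*I*a + 18)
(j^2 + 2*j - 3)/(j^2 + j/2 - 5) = 2*(j^2 + 2*j - 3)/(2*j^2 + j - 10)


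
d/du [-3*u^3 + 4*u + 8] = 4 - 9*u^2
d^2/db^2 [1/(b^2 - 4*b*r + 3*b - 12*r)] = 2*(-b^2 + 4*b*r - 3*b + 12*r + (2*b - 4*r + 3)^2)/(b^2 - 4*b*r + 3*b - 12*r)^3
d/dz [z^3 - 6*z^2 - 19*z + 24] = 3*z^2 - 12*z - 19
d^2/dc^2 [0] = 0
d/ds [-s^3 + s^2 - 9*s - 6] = -3*s^2 + 2*s - 9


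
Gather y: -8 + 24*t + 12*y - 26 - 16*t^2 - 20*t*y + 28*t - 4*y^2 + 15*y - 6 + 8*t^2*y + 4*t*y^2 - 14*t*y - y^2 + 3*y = -16*t^2 + 52*t + y^2*(4*t - 5) + y*(8*t^2 - 34*t + 30) - 40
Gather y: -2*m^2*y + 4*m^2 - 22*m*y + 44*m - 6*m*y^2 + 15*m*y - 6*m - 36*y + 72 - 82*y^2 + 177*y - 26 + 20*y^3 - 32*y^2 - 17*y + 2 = 4*m^2 + 38*m + 20*y^3 + y^2*(-6*m - 114) + y*(-2*m^2 - 7*m + 124) + 48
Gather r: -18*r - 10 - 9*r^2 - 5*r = -9*r^2 - 23*r - 10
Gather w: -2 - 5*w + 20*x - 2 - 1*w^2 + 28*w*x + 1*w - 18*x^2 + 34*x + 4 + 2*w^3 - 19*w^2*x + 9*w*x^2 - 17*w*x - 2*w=2*w^3 + w^2*(-19*x - 1) + w*(9*x^2 + 11*x - 6) - 18*x^2 + 54*x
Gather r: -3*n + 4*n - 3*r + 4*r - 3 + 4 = n + r + 1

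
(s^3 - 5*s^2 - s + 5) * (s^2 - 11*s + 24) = s^5 - 16*s^4 + 78*s^3 - 104*s^2 - 79*s + 120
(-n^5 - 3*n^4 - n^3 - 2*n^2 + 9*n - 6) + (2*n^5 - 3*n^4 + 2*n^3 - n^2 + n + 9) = n^5 - 6*n^4 + n^3 - 3*n^2 + 10*n + 3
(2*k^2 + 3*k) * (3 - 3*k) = -6*k^3 - 3*k^2 + 9*k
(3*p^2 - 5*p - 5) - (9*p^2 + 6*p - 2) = -6*p^2 - 11*p - 3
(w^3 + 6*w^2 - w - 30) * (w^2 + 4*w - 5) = w^5 + 10*w^4 + 18*w^3 - 64*w^2 - 115*w + 150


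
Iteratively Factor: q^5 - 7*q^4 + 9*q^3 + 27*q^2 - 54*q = (q + 2)*(q^4 - 9*q^3 + 27*q^2 - 27*q) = q*(q + 2)*(q^3 - 9*q^2 + 27*q - 27) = q*(q - 3)*(q + 2)*(q^2 - 6*q + 9) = q*(q - 3)^2*(q + 2)*(q - 3)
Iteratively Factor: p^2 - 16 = (p - 4)*(p + 4)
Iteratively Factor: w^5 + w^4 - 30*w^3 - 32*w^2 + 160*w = (w)*(w^4 + w^3 - 30*w^2 - 32*w + 160) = w*(w - 2)*(w^3 + 3*w^2 - 24*w - 80) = w*(w - 2)*(w + 4)*(w^2 - w - 20) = w*(w - 2)*(w + 4)^2*(w - 5)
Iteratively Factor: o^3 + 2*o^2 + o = (o)*(o^2 + 2*o + 1) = o*(o + 1)*(o + 1)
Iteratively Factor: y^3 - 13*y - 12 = (y - 4)*(y^2 + 4*y + 3) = (y - 4)*(y + 1)*(y + 3)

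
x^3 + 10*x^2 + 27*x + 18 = (x + 1)*(x + 3)*(x + 6)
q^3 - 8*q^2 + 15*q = q*(q - 5)*(q - 3)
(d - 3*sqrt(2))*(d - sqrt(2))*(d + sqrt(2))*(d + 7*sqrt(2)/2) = d^4 + sqrt(2)*d^3/2 - 23*d^2 - sqrt(2)*d + 42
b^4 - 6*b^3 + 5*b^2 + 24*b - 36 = (b - 3)^2*(b - 2)*(b + 2)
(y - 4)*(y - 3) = y^2 - 7*y + 12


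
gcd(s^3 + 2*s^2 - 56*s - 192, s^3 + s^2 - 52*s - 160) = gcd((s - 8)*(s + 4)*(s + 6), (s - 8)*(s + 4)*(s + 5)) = s^2 - 4*s - 32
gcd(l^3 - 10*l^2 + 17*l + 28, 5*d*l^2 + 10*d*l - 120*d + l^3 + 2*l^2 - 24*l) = l - 4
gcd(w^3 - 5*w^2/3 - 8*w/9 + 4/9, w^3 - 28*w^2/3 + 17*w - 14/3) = w^2 - 7*w/3 + 2/3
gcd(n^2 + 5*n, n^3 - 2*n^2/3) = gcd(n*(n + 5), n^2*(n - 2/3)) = n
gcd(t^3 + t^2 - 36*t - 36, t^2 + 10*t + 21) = 1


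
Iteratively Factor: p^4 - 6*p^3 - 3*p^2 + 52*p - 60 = (p - 2)*(p^3 - 4*p^2 - 11*p + 30) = (p - 2)*(p + 3)*(p^2 - 7*p + 10) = (p - 5)*(p - 2)*(p + 3)*(p - 2)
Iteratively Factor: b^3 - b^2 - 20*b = (b + 4)*(b^2 - 5*b) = (b - 5)*(b + 4)*(b)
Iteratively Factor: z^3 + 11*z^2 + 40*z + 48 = (z + 4)*(z^2 + 7*z + 12) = (z + 4)^2*(z + 3)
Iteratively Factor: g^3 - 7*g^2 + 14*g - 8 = (g - 1)*(g^2 - 6*g + 8) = (g - 2)*(g - 1)*(g - 4)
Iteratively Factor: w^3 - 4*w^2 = (w - 4)*(w^2) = w*(w - 4)*(w)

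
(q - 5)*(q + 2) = q^2 - 3*q - 10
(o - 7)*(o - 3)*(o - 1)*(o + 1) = o^4 - 10*o^3 + 20*o^2 + 10*o - 21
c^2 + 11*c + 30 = (c + 5)*(c + 6)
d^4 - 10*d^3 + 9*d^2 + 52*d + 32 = (d - 8)*(d - 4)*(d + 1)^2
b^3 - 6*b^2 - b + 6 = (b - 6)*(b - 1)*(b + 1)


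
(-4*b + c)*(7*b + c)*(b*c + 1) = -28*b^3*c + 3*b^2*c^2 - 28*b^2 + b*c^3 + 3*b*c + c^2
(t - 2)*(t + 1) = t^2 - t - 2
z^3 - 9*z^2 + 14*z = z*(z - 7)*(z - 2)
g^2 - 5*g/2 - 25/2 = (g - 5)*(g + 5/2)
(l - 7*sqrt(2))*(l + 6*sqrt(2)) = l^2 - sqrt(2)*l - 84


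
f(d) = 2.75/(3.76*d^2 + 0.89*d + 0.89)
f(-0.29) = 2.90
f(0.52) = 1.16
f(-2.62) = 0.11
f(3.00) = 0.07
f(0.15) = 2.48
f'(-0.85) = 1.86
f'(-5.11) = 0.01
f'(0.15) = -4.52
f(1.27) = 0.34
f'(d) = 2.75*(-7.52*d - 0.89)/(3.76*d^2 + 0.89*d + 0.89)^2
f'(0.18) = -4.49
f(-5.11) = 0.03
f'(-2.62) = 0.09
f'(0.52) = -2.35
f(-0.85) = 0.96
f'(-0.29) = 3.95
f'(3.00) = -0.05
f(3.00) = 0.07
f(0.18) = 2.35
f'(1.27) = -0.44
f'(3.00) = -0.05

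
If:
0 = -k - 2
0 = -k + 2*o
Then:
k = -2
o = -1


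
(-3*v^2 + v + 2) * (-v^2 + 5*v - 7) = 3*v^4 - 16*v^3 + 24*v^2 + 3*v - 14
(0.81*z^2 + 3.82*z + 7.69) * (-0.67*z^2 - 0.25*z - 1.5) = -0.5427*z^4 - 2.7619*z^3 - 7.3223*z^2 - 7.6525*z - 11.535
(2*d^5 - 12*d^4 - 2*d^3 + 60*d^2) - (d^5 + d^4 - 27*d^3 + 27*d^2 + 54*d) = d^5 - 13*d^4 + 25*d^3 + 33*d^2 - 54*d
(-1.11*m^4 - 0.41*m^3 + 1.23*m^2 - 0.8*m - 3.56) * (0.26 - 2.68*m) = 2.9748*m^5 + 0.8102*m^4 - 3.403*m^3 + 2.4638*m^2 + 9.3328*m - 0.9256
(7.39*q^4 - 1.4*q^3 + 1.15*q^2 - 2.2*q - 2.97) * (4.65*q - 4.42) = 34.3635*q^5 - 39.1738*q^4 + 11.5355*q^3 - 15.313*q^2 - 4.0865*q + 13.1274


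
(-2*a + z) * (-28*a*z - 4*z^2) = 56*a^2*z - 20*a*z^2 - 4*z^3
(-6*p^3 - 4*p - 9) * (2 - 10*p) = 60*p^4 - 12*p^3 + 40*p^2 + 82*p - 18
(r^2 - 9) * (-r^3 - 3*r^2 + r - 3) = -r^5 - 3*r^4 + 10*r^3 + 24*r^2 - 9*r + 27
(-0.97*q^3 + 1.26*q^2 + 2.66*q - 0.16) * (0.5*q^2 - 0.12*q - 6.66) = -0.485*q^5 + 0.7464*q^4 + 7.639*q^3 - 8.7908*q^2 - 17.6964*q + 1.0656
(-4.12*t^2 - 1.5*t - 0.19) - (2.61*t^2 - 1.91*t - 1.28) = -6.73*t^2 + 0.41*t + 1.09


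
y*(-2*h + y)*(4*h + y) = -8*h^2*y + 2*h*y^2 + y^3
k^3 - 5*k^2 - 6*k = k*(k - 6)*(k + 1)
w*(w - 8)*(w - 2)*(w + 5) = w^4 - 5*w^3 - 34*w^2 + 80*w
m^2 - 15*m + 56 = (m - 8)*(m - 7)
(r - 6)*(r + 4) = r^2 - 2*r - 24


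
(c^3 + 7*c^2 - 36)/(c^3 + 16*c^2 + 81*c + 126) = (c - 2)/(c + 7)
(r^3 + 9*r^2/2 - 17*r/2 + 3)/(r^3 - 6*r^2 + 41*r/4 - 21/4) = 2*(2*r^2 + 11*r - 6)/(4*r^2 - 20*r + 21)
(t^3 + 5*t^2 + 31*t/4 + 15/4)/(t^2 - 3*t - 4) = (t^2 + 4*t + 15/4)/(t - 4)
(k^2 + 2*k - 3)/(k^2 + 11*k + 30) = (k^2 + 2*k - 3)/(k^2 + 11*k + 30)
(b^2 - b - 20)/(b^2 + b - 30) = (b + 4)/(b + 6)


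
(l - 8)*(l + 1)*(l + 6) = l^3 - l^2 - 50*l - 48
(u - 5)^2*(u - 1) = u^3 - 11*u^2 + 35*u - 25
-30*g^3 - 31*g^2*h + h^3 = (-6*g + h)*(g + h)*(5*g + h)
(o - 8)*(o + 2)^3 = o^4 - 2*o^3 - 36*o^2 - 88*o - 64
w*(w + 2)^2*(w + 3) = w^4 + 7*w^3 + 16*w^2 + 12*w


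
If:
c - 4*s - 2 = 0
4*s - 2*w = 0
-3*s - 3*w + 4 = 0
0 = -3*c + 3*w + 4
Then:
No Solution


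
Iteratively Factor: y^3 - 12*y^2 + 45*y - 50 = (y - 5)*(y^2 - 7*y + 10) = (y - 5)*(y - 2)*(y - 5)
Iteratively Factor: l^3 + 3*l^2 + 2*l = (l)*(l^2 + 3*l + 2) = l*(l + 1)*(l + 2)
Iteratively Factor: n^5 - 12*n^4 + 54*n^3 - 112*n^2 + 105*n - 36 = (n - 1)*(n^4 - 11*n^3 + 43*n^2 - 69*n + 36) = (n - 3)*(n - 1)*(n^3 - 8*n^2 + 19*n - 12) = (n - 3)^2*(n - 1)*(n^2 - 5*n + 4) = (n - 3)^2*(n - 1)^2*(n - 4)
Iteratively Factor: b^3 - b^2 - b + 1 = (b - 1)*(b^2 - 1) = (b - 1)^2*(b + 1)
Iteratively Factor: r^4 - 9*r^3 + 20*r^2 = (r - 5)*(r^3 - 4*r^2) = r*(r - 5)*(r^2 - 4*r) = r*(r - 5)*(r - 4)*(r)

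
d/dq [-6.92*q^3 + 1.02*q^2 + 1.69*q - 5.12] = -20.76*q^2 + 2.04*q + 1.69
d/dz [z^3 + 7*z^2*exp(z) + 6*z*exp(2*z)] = 7*z^2*exp(z) + 3*z^2 + 12*z*exp(2*z) + 14*z*exp(z) + 6*exp(2*z)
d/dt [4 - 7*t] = -7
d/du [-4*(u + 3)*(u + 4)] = -8*u - 28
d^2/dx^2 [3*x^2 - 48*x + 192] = 6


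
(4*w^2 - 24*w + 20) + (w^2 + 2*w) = 5*w^2 - 22*w + 20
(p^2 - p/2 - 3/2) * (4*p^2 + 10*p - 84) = 4*p^4 + 8*p^3 - 95*p^2 + 27*p + 126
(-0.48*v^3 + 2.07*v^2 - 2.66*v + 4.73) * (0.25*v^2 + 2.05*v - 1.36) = -0.12*v^5 - 0.4665*v^4 + 4.2313*v^3 - 7.0857*v^2 + 13.3141*v - 6.4328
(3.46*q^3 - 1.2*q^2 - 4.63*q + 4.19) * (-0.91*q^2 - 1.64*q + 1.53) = -3.1486*q^5 - 4.5824*q^4 + 11.4751*q^3 + 1.9443*q^2 - 13.9555*q + 6.4107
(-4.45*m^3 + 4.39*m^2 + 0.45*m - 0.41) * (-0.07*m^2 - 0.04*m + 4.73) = 0.3115*m^5 - 0.1293*m^4 - 21.2556*m^3 + 20.7754*m^2 + 2.1449*m - 1.9393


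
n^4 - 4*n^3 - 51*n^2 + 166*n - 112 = (n - 8)*(n - 2)*(n - 1)*(n + 7)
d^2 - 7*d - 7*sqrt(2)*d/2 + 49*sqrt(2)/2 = (d - 7)*(d - 7*sqrt(2)/2)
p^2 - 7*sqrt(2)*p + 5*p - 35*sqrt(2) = (p + 5)*(p - 7*sqrt(2))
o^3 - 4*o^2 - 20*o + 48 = (o - 6)*(o - 2)*(o + 4)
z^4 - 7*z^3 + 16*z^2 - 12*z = z*(z - 3)*(z - 2)^2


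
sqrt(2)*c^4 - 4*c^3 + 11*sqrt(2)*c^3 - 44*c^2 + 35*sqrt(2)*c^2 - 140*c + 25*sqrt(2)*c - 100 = (c + 5)^2*(c - 2*sqrt(2))*(sqrt(2)*c + sqrt(2))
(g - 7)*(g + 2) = g^2 - 5*g - 14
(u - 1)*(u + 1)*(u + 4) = u^3 + 4*u^2 - u - 4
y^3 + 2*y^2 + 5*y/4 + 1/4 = (y + 1/2)^2*(y + 1)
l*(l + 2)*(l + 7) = l^3 + 9*l^2 + 14*l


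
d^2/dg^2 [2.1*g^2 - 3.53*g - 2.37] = 4.20000000000000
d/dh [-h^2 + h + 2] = 1 - 2*h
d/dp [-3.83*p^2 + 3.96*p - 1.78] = 3.96 - 7.66*p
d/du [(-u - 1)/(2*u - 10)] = 3/(u^2 - 10*u + 25)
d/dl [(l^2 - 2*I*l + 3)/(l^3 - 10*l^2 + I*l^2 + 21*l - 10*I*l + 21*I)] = (-l^2 + 6*I*l + 21 - 30*I)/(l^4 - 20*l^3 + 142*l^2 - 420*l + 441)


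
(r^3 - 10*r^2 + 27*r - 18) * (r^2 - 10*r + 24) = r^5 - 20*r^4 + 151*r^3 - 528*r^2 + 828*r - 432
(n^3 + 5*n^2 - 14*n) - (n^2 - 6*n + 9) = n^3 + 4*n^2 - 8*n - 9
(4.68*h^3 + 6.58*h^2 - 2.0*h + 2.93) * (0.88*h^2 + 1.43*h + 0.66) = 4.1184*h^5 + 12.4828*h^4 + 10.7382*h^3 + 4.0612*h^2 + 2.8699*h + 1.9338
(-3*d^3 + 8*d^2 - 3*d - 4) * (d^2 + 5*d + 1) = -3*d^5 - 7*d^4 + 34*d^3 - 11*d^2 - 23*d - 4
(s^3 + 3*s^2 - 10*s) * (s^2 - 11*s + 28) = s^5 - 8*s^4 - 15*s^3 + 194*s^2 - 280*s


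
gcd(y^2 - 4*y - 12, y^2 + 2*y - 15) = 1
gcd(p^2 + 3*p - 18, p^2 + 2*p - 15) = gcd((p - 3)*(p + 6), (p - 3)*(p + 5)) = p - 3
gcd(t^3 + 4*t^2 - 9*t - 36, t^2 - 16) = t + 4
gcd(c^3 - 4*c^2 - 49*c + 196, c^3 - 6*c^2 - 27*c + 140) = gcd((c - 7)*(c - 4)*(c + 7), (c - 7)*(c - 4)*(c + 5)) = c^2 - 11*c + 28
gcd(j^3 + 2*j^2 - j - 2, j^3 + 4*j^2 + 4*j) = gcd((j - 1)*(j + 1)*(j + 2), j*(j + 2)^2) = j + 2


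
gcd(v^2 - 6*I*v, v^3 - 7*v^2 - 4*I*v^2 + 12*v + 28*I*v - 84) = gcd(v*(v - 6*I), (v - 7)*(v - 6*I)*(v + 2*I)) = v - 6*I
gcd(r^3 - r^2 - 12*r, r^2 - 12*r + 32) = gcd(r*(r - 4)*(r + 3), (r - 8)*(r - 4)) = r - 4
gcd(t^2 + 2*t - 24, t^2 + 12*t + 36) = t + 6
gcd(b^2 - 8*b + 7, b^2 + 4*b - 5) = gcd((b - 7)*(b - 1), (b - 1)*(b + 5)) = b - 1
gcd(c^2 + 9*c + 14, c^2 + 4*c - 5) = 1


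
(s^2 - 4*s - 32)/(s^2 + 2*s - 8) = (s - 8)/(s - 2)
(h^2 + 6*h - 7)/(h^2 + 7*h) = (h - 1)/h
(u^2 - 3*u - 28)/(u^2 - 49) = (u + 4)/(u + 7)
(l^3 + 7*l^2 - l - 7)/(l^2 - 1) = l + 7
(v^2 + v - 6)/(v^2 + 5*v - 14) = (v + 3)/(v + 7)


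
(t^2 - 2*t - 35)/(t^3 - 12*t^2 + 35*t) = (t + 5)/(t*(t - 5))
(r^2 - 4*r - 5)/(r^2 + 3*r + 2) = (r - 5)/(r + 2)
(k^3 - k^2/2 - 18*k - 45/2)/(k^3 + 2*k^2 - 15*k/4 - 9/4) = 2*(2*k^2 - 7*k - 15)/(4*k^2 - 4*k - 3)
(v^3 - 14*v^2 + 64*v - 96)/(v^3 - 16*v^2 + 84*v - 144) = (v - 4)/(v - 6)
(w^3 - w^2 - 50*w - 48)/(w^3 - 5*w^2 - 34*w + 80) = (w^2 + 7*w + 6)/(w^2 + 3*w - 10)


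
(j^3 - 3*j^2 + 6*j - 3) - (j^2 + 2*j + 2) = j^3 - 4*j^2 + 4*j - 5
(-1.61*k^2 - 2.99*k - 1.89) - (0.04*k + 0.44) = -1.61*k^2 - 3.03*k - 2.33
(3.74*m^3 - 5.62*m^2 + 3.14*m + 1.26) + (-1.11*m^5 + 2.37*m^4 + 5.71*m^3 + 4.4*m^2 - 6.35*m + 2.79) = -1.11*m^5 + 2.37*m^4 + 9.45*m^3 - 1.22*m^2 - 3.21*m + 4.05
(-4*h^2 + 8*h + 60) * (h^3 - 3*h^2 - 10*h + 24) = -4*h^5 + 20*h^4 + 76*h^3 - 356*h^2 - 408*h + 1440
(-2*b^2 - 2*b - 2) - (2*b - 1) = -2*b^2 - 4*b - 1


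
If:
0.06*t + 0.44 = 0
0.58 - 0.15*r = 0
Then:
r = 3.87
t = -7.33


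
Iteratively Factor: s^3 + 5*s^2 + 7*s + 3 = (s + 1)*(s^2 + 4*s + 3) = (s + 1)*(s + 3)*(s + 1)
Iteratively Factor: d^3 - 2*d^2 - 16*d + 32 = (d - 2)*(d^2 - 16) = (d - 2)*(d + 4)*(d - 4)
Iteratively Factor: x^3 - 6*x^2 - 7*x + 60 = (x - 5)*(x^2 - x - 12) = (x - 5)*(x - 4)*(x + 3)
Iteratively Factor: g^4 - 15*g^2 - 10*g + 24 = (g - 4)*(g^3 + 4*g^2 + g - 6) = (g - 4)*(g + 2)*(g^2 + 2*g - 3) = (g - 4)*(g - 1)*(g + 2)*(g + 3)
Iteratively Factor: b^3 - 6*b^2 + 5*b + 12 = (b + 1)*(b^2 - 7*b + 12) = (b - 4)*(b + 1)*(b - 3)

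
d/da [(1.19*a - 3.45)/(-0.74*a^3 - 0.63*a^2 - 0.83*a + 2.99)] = (1.7612*a^3 - 6.9093*a^2 - 4.347*a + 0.6946)/(0.5476*a^6 + 0.9324*a^5 + 1.6253*a^4 - 3.3794*a^3 - 3.0785*a^2 - 4.9634*a + 8.9401)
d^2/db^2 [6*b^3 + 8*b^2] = 36*b + 16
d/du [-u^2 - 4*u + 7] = -2*u - 4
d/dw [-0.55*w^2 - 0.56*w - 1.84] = -1.1*w - 0.56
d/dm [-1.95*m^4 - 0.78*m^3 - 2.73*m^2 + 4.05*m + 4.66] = -7.8*m^3 - 2.34*m^2 - 5.46*m + 4.05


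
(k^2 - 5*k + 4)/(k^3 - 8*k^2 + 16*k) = (k - 1)/(k*(k - 4))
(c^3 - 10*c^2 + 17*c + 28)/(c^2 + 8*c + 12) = (c^3 - 10*c^2 + 17*c + 28)/(c^2 + 8*c + 12)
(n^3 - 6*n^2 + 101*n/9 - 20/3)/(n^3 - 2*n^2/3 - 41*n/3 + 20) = (n - 4/3)/(n + 4)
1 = 1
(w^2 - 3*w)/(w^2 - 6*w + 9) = w/(w - 3)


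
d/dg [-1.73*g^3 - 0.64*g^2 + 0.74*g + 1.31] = -5.19*g^2 - 1.28*g + 0.74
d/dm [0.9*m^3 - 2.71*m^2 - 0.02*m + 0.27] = 2.7*m^2 - 5.42*m - 0.02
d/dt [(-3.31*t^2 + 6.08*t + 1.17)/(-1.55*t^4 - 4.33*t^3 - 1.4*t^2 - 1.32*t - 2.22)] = (-10.261*t^5 + 13.9397*t^4 + 59.9068*t^3 + 28.0795*t^2 + 17.9724*t - 11.9532)/(2.4025*t^8 + 13.423*t^7 + 23.0889*t^6 + 16.216*t^5 + 20.2732*t^4 + 22.9212*t^3 + 7.9584*t^2 + 5.8608*t + 4.9284)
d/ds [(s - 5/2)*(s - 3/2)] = 2*s - 4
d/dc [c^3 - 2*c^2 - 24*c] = 3*c^2 - 4*c - 24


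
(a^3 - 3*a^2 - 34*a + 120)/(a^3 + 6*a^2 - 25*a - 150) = (a - 4)/(a + 5)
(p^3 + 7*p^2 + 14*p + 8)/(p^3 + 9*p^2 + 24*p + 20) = (p^2 + 5*p + 4)/(p^2 + 7*p + 10)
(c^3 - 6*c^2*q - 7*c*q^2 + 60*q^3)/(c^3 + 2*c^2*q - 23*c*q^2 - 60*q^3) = (c - 4*q)/(c + 4*q)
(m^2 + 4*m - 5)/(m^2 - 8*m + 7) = (m + 5)/(m - 7)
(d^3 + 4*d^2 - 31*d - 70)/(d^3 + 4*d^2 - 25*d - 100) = (d^2 + 9*d + 14)/(d^2 + 9*d + 20)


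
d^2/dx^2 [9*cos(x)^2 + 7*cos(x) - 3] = -7*cos(x) - 18*cos(2*x)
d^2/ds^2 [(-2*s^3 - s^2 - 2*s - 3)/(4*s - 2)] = (-8*s^3 + 12*s^2 - 6*s - 17)/(8*s^3 - 12*s^2 + 6*s - 1)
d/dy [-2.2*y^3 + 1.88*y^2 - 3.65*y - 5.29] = -6.6*y^2 + 3.76*y - 3.65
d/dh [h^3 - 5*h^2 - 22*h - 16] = 3*h^2 - 10*h - 22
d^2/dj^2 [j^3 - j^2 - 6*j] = 6*j - 2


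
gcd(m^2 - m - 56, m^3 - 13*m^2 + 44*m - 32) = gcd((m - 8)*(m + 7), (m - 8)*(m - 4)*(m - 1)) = m - 8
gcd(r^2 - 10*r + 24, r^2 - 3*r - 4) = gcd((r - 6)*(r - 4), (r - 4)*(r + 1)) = r - 4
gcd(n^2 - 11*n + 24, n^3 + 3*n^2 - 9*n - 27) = n - 3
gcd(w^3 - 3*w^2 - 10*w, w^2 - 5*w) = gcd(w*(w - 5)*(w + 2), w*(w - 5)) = w^2 - 5*w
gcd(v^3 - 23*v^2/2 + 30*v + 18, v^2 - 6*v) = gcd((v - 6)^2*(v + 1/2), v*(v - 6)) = v - 6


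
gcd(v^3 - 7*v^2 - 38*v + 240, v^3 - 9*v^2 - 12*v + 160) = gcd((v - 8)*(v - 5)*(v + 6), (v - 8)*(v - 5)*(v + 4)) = v^2 - 13*v + 40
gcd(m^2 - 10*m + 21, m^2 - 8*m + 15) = m - 3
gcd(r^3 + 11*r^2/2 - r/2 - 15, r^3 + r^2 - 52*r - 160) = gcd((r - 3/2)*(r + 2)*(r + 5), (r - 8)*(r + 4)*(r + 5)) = r + 5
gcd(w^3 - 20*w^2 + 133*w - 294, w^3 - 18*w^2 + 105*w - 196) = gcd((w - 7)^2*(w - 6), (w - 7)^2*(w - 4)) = w^2 - 14*w + 49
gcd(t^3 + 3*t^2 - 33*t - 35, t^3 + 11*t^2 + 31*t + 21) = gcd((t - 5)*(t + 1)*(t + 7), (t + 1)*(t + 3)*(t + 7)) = t^2 + 8*t + 7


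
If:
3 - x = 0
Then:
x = 3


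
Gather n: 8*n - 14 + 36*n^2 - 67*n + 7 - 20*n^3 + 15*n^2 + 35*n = -20*n^3 + 51*n^2 - 24*n - 7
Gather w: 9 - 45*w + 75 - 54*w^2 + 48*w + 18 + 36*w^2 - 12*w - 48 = -18*w^2 - 9*w + 54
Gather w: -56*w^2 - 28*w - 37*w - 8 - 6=-56*w^2 - 65*w - 14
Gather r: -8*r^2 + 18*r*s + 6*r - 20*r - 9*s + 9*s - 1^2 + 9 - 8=-8*r^2 + r*(18*s - 14)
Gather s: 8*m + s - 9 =8*m + s - 9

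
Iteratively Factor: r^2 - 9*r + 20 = (r - 4)*(r - 5)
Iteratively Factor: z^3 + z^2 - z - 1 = (z - 1)*(z^2 + 2*z + 1) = (z - 1)*(z + 1)*(z + 1)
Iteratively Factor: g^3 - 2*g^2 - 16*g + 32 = (g + 4)*(g^2 - 6*g + 8) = (g - 4)*(g + 4)*(g - 2)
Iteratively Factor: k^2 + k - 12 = (k + 4)*(k - 3)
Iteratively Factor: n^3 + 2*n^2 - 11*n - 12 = (n + 4)*(n^2 - 2*n - 3) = (n + 1)*(n + 4)*(n - 3)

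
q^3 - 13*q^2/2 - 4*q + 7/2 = (q - 7)*(q - 1/2)*(q + 1)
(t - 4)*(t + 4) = t^2 - 16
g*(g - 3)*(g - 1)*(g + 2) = g^4 - 2*g^3 - 5*g^2 + 6*g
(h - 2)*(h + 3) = h^2 + h - 6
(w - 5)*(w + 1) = w^2 - 4*w - 5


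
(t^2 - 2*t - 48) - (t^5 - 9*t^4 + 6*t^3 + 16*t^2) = -t^5 + 9*t^4 - 6*t^3 - 15*t^2 - 2*t - 48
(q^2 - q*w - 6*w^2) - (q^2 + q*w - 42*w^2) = -2*q*w + 36*w^2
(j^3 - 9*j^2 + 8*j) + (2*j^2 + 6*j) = j^3 - 7*j^2 + 14*j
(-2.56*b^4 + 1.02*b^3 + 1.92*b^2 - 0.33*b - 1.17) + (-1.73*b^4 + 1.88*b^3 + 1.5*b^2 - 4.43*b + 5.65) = -4.29*b^4 + 2.9*b^3 + 3.42*b^2 - 4.76*b + 4.48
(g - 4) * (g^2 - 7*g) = g^3 - 11*g^2 + 28*g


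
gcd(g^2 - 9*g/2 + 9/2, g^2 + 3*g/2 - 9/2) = g - 3/2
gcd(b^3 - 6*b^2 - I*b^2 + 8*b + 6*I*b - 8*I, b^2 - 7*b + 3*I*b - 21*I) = 1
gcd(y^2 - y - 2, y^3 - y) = y + 1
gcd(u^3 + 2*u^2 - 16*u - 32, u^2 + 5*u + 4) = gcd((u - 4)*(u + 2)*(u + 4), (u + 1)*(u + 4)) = u + 4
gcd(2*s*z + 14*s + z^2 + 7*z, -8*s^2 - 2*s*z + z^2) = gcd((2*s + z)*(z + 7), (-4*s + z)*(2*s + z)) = 2*s + z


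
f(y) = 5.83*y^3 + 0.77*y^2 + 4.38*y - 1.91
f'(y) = 17.49*y^2 + 1.54*y + 4.38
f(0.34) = -0.10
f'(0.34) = 6.93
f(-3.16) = -192.02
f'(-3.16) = 174.16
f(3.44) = 259.59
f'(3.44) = 216.65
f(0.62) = 2.49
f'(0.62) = 12.06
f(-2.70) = -122.87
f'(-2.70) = 127.72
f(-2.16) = -66.53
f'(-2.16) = 82.65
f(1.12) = 12.15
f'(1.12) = 28.04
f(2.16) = 69.90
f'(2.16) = 89.31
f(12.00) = 10235.77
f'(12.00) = 2541.42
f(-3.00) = -165.53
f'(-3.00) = 157.17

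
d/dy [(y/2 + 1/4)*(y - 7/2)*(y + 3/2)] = 3*y^2/2 - 3*y/2 - 25/8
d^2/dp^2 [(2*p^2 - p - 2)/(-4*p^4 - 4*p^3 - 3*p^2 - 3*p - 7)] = 2*(-96*p^8 + 440*p^6 + 708*p^5 + 1152*p^4 + 367*p^3 - 252*p^2 - 177*p - 143)/(64*p^12 + 192*p^11 + 336*p^10 + 496*p^9 + 876*p^8 + 1140*p^7 + 1191*p^6 + 1197*p^5 + 1362*p^4 + 993*p^3 + 630*p^2 + 441*p + 343)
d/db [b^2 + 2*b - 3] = 2*b + 2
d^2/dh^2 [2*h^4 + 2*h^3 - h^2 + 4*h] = 24*h^2 + 12*h - 2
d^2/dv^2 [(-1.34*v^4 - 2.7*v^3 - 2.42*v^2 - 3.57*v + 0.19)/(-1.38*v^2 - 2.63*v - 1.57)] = (5.10379199999999*v^6 + 29.180376*v^5 + 73.03134*v^4 + 110.210644*v^3 + 72.896964*v^2 - 10.614708*v - 19.356772)/(2.628072*v^6 + 15.025716*v^5 + 37.60569*v^4 + 52.380395*v^3 + 42.783285*v^2 + 19.448061*v + 3.869893)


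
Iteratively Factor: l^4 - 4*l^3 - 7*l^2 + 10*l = (l + 2)*(l^3 - 6*l^2 + 5*l) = (l - 1)*(l + 2)*(l^2 - 5*l) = l*(l - 1)*(l + 2)*(l - 5)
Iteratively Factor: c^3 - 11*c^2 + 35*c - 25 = (c - 5)*(c^2 - 6*c + 5) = (c - 5)*(c - 1)*(c - 5)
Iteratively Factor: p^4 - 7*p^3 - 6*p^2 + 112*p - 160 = (p - 4)*(p^3 - 3*p^2 - 18*p + 40) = (p - 4)*(p - 2)*(p^2 - p - 20) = (p - 4)*(p - 2)*(p + 4)*(p - 5)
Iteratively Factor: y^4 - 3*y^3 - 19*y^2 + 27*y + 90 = (y - 5)*(y^3 + 2*y^2 - 9*y - 18) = (y - 5)*(y - 3)*(y^2 + 5*y + 6) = (y - 5)*(y - 3)*(y + 3)*(y + 2)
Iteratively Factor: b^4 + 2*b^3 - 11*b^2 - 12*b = (b + 1)*(b^3 + b^2 - 12*b) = (b - 3)*(b + 1)*(b^2 + 4*b) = (b - 3)*(b + 1)*(b + 4)*(b)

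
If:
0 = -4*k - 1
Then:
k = -1/4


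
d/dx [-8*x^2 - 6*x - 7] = -16*x - 6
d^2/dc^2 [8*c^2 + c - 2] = 16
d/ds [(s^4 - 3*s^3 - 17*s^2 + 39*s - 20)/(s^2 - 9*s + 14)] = 2*(s^5 - 15*s^4 + 55*s^3 - 6*s^2 - 218*s + 183)/(s^4 - 18*s^3 + 109*s^2 - 252*s + 196)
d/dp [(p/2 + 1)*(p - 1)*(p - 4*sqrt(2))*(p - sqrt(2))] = 2*p^3 - 15*sqrt(2)*p^2/2 + 3*p^2/2 - 5*sqrt(2)*p + 6*p + 4 + 5*sqrt(2)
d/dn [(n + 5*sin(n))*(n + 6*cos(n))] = -(n + 5*sin(n))*(6*sin(n) - 1) + (n + 6*cos(n))*(5*cos(n) + 1)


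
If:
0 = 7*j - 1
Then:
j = 1/7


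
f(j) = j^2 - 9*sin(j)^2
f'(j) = 2*j - 18*sin(j)*cos(j)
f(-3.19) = 10.16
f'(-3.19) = -5.51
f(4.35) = 11.05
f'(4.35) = 2.73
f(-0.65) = -2.87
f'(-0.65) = 7.37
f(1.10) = -5.94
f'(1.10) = -5.08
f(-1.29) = -6.64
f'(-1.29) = 2.21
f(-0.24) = -0.45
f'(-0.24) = 3.68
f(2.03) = -3.11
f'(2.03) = 11.21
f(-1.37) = -6.77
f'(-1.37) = 0.78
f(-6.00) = 35.30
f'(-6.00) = -16.83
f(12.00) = 141.41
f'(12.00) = 32.15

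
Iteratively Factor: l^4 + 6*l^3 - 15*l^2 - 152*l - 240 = (l - 5)*(l^3 + 11*l^2 + 40*l + 48) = (l - 5)*(l + 4)*(l^2 + 7*l + 12) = (l - 5)*(l + 4)^2*(l + 3)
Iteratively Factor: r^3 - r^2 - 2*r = (r)*(r^2 - r - 2) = r*(r + 1)*(r - 2)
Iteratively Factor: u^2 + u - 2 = (u - 1)*(u + 2)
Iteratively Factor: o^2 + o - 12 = (o + 4)*(o - 3)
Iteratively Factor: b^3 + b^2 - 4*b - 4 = (b - 2)*(b^2 + 3*b + 2) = (b - 2)*(b + 1)*(b + 2)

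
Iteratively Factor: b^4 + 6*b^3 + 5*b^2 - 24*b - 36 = (b + 3)*(b^3 + 3*b^2 - 4*b - 12) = (b + 3)^2*(b^2 - 4) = (b + 2)*(b + 3)^2*(b - 2)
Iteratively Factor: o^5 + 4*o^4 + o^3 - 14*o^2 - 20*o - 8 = (o + 2)*(o^4 + 2*o^3 - 3*o^2 - 8*o - 4) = (o + 2)^2*(o^3 - 3*o - 2) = (o + 1)*(o + 2)^2*(o^2 - o - 2) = (o + 1)^2*(o + 2)^2*(o - 2)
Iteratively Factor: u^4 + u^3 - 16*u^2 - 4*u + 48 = (u - 3)*(u^3 + 4*u^2 - 4*u - 16) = (u - 3)*(u - 2)*(u^2 + 6*u + 8) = (u - 3)*(u - 2)*(u + 4)*(u + 2)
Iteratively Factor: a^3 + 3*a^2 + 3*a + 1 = (a + 1)*(a^2 + 2*a + 1) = (a + 1)^2*(a + 1)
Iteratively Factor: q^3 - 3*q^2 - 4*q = (q + 1)*(q^2 - 4*q) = q*(q + 1)*(q - 4)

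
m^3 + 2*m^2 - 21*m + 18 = (m - 3)*(m - 1)*(m + 6)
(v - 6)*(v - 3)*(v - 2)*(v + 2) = v^4 - 9*v^3 + 14*v^2 + 36*v - 72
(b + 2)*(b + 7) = b^2 + 9*b + 14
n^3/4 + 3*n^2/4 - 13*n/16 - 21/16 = (n/4 + 1/4)*(n - 3/2)*(n + 7/2)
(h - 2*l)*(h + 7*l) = h^2 + 5*h*l - 14*l^2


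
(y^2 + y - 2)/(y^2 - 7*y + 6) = (y + 2)/(y - 6)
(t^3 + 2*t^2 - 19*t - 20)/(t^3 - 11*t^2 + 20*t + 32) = (t + 5)/(t - 8)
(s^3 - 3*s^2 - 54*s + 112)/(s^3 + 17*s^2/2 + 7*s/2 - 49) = 2*(s - 8)/(2*s + 7)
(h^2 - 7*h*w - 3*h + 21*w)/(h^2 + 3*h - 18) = (h - 7*w)/(h + 6)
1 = 1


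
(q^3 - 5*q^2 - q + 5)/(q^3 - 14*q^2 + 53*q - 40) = (q + 1)/(q - 8)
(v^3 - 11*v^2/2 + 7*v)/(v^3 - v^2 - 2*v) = (v - 7/2)/(v + 1)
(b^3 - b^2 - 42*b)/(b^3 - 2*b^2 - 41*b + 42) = b/(b - 1)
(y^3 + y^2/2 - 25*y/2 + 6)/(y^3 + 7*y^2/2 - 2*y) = (y - 3)/y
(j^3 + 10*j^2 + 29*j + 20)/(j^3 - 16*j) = (j^2 + 6*j + 5)/(j*(j - 4))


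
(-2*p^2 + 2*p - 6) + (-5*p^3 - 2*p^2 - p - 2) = -5*p^3 - 4*p^2 + p - 8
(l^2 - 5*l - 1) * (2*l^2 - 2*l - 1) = 2*l^4 - 12*l^3 + 7*l^2 + 7*l + 1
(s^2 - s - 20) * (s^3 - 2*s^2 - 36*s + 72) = s^5 - 3*s^4 - 54*s^3 + 148*s^2 + 648*s - 1440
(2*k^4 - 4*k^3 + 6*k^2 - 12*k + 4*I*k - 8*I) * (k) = 2*k^5 - 4*k^4 + 6*k^3 - 12*k^2 + 4*I*k^2 - 8*I*k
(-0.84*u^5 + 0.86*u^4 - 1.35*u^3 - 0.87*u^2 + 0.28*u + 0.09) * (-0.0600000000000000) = 0.0504*u^5 - 0.0516*u^4 + 0.081*u^3 + 0.0522*u^2 - 0.0168*u - 0.0054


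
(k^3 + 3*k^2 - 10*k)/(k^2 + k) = (k^2 + 3*k - 10)/(k + 1)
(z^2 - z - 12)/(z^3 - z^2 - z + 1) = (z^2 - z - 12)/(z^3 - z^2 - z + 1)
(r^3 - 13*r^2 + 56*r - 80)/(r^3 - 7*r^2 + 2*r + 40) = (r - 4)/(r + 2)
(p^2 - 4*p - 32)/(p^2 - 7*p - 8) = (p + 4)/(p + 1)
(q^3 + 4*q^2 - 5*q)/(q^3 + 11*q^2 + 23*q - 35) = q/(q + 7)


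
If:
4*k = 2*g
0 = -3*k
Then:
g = 0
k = 0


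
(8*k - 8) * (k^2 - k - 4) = 8*k^3 - 16*k^2 - 24*k + 32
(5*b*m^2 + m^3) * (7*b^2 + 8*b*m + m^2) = 35*b^3*m^2 + 47*b^2*m^3 + 13*b*m^4 + m^5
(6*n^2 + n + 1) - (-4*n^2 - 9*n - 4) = 10*n^2 + 10*n + 5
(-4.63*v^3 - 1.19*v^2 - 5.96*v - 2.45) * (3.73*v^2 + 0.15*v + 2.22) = -17.2699*v^5 - 5.1332*v^4 - 32.6879*v^3 - 12.6743*v^2 - 13.5987*v - 5.439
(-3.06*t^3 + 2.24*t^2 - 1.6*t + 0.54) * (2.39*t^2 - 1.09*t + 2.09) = -7.3134*t^5 + 8.689*t^4 - 12.661*t^3 + 7.7162*t^2 - 3.9326*t + 1.1286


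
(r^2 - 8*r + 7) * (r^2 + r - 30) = r^4 - 7*r^3 - 31*r^2 + 247*r - 210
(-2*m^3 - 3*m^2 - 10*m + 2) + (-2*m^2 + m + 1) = -2*m^3 - 5*m^2 - 9*m + 3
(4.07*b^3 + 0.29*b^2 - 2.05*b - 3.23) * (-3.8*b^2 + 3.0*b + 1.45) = -15.466*b^5 + 11.108*b^4 + 14.5615*b^3 + 6.5445*b^2 - 12.6625*b - 4.6835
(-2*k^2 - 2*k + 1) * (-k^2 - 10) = 2*k^4 + 2*k^3 + 19*k^2 + 20*k - 10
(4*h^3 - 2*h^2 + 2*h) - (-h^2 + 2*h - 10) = 4*h^3 - h^2 + 10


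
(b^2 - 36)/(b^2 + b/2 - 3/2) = 2*(b^2 - 36)/(2*b^2 + b - 3)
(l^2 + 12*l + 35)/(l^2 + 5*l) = (l + 7)/l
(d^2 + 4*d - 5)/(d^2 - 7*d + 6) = (d + 5)/(d - 6)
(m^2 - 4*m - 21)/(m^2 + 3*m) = (m - 7)/m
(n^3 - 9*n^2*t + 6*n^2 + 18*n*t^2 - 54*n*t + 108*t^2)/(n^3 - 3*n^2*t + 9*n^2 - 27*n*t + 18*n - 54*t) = (n - 6*t)/(n + 3)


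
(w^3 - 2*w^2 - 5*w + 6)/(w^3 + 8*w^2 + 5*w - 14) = (w - 3)/(w + 7)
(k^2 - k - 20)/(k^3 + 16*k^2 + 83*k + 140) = (k - 5)/(k^2 + 12*k + 35)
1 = 1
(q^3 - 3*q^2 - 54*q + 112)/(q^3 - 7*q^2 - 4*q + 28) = (q^2 - q - 56)/(q^2 - 5*q - 14)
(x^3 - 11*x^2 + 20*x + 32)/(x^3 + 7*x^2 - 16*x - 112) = (x^2 - 7*x - 8)/(x^2 + 11*x + 28)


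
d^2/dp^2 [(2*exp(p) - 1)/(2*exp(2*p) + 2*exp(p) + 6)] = (2*exp(4*p) - 6*exp(3*p) - 39*exp(2*p) + 5*exp(p) + 21)*exp(p)/(2*(exp(6*p) + 3*exp(5*p) + 12*exp(4*p) + 19*exp(3*p) + 36*exp(2*p) + 27*exp(p) + 27))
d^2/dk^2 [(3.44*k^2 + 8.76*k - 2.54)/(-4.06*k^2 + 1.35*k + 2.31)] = (5.6843418860808e-14*k^4 - 326.501952*k^3 + 57.63576*k^2 - 576.469656*k + 74.82534)/(66.923416*k^6 - 66.75858*k^5 - 92.033298*k^4 + 73.506285*k^3 + 52.363773*k^2 - 21.611205*k - 12.326391)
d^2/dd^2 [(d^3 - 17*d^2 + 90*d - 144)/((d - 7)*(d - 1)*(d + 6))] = 6*(-5*d^6 + 131*d^5 - 1249*d^4 + 4837*d^3 - 5382*d^2 + 3564*d - 43056)/(d^9 - 6*d^8 - 111*d^7 + 610*d^6 + 4047*d^5 - 19914*d^4 - 42965*d^3 + 201222*d^2 - 216972*d + 74088)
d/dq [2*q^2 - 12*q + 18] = 4*q - 12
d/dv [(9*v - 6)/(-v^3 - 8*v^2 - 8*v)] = 6*(3*v^3 + 9*v^2 - 16*v - 8)/(v^2*(v^4 + 16*v^3 + 80*v^2 + 128*v + 64))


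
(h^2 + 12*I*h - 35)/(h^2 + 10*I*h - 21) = (h + 5*I)/(h + 3*I)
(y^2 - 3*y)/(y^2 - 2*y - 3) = y/(y + 1)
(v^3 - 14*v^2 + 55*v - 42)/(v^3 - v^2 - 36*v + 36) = (v - 7)/(v + 6)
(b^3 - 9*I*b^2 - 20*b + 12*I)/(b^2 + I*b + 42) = (b^2 - 3*I*b - 2)/(b + 7*I)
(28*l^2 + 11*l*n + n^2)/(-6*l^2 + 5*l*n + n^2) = (28*l^2 + 11*l*n + n^2)/(-6*l^2 + 5*l*n + n^2)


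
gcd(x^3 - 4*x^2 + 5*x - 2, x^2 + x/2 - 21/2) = 1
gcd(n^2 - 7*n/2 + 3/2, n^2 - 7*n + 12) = n - 3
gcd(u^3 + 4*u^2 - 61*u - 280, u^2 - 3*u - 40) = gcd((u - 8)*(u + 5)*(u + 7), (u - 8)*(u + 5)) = u^2 - 3*u - 40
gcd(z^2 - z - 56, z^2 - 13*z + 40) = z - 8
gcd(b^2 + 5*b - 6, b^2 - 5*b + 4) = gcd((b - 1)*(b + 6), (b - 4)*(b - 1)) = b - 1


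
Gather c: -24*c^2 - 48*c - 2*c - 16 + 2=-24*c^2 - 50*c - 14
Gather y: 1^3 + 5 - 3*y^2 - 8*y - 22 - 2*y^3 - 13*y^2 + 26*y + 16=-2*y^3 - 16*y^2 + 18*y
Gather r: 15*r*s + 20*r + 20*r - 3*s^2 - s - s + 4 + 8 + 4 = r*(15*s + 40) - 3*s^2 - 2*s + 16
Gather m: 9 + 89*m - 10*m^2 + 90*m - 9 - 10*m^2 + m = -20*m^2 + 180*m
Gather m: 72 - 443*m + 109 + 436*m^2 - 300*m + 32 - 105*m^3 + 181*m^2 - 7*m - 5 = -105*m^3 + 617*m^2 - 750*m + 208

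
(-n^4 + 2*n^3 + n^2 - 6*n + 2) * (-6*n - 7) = 6*n^5 - 5*n^4 - 20*n^3 + 29*n^2 + 30*n - 14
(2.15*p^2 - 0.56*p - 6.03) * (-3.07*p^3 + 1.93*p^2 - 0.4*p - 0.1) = -6.6005*p^5 + 5.8687*p^4 + 16.5713*p^3 - 11.6289*p^2 + 2.468*p + 0.603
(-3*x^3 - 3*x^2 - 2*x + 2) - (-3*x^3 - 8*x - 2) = -3*x^2 + 6*x + 4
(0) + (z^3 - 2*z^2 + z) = z^3 - 2*z^2 + z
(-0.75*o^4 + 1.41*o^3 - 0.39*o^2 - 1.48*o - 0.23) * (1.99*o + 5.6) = -1.4925*o^5 - 1.3941*o^4 + 7.1199*o^3 - 5.1292*o^2 - 8.7457*o - 1.288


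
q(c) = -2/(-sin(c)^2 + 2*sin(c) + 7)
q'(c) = -2*(2*sin(c)*cos(c) - 2*cos(c))/(-sin(c)^2 + 2*sin(c) + 7)^2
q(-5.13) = -0.25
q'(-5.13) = 0.00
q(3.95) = -0.40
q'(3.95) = -0.19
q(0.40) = -0.26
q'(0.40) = 0.04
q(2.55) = -0.26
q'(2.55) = -0.02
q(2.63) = -0.26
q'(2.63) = -0.03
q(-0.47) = -0.34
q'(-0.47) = 0.15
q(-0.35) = -0.32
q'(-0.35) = 0.13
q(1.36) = -0.25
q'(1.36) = 0.00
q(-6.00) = -0.27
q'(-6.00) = 0.05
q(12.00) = -0.35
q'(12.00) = 0.16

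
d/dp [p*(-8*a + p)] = -8*a + 2*p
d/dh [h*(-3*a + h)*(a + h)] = -3*a^2 - 4*a*h + 3*h^2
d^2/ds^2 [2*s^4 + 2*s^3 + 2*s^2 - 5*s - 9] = 24*s^2 + 12*s + 4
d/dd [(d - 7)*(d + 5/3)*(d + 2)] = 3*d^2 - 20*d/3 - 67/3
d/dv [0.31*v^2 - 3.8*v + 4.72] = 0.62*v - 3.8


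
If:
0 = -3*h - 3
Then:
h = -1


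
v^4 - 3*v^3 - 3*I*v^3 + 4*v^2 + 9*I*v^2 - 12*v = v*(v - 3)*(v - 4*I)*(v + I)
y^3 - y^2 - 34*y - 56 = (y - 7)*(y + 2)*(y + 4)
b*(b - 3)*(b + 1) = b^3 - 2*b^2 - 3*b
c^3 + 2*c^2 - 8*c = c*(c - 2)*(c + 4)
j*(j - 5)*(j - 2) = j^3 - 7*j^2 + 10*j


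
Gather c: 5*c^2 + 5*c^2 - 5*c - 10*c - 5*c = 10*c^2 - 20*c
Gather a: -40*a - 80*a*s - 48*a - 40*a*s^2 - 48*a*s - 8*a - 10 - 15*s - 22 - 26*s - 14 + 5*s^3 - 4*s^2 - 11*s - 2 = a*(-40*s^2 - 128*s - 96) + 5*s^3 - 4*s^2 - 52*s - 48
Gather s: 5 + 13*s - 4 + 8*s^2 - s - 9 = 8*s^2 + 12*s - 8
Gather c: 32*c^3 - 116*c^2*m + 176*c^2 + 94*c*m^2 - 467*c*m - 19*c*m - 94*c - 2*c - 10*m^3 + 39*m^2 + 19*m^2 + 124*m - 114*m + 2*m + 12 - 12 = 32*c^3 + c^2*(176 - 116*m) + c*(94*m^2 - 486*m - 96) - 10*m^3 + 58*m^2 + 12*m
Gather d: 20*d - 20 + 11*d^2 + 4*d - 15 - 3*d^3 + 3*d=-3*d^3 + 11*d^2 + 27*d - 35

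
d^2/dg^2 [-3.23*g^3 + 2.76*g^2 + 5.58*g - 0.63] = 5.52 - 19.38*g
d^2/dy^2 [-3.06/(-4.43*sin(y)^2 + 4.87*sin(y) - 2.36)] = (-240.208776*sin(y)^4 + 198.050238*sin(y)^3 + 415.706202*sin(y)^2 - 431.269668*sin(y) + 81.164052)/(4.43*sin(y)^2 - 4.87*sin(y) + 2.36)^3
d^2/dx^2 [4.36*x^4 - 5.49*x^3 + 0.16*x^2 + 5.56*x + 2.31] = 52.32*x^2 - 32.94*x + 0.32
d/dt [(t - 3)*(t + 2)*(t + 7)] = 3*t^2 + 12*t - 13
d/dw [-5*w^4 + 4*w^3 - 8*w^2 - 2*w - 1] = -20*w^3 + 12*w^2 - 16*w - 2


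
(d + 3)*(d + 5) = d^2 + 8*d + 15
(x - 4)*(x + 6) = x^2 + 2*x - 24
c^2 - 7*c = c*(c - 7)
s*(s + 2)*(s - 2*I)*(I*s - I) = I*s^4 + 2*s^3 + I*s^3 + 2*s^2 - 2*I*s^2 - 4*s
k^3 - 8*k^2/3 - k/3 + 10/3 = (k - 2)*(k - 5/3)*(k + 1)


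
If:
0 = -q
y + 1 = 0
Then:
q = 0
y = -1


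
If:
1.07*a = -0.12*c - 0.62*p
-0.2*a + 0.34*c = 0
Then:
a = -0.543579164517793*p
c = -0.319752449716349*p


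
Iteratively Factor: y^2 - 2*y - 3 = (y - 3)*(y + 1)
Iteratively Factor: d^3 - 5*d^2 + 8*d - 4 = (d - 2)*(d^2 - 3*d + 2) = (d - 2)^2*(d - 1)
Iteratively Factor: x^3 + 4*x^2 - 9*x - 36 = (x + 4)*(x^2 - 9) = (x - 3)*(x + 4)*(x + 3)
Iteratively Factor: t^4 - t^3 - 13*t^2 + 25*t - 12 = (t - 1)*(t^3 - 13*t + 12) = (t - 1)*(t + 4)*(t^2 - 4*t + 3) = (t - 1)^2*(t + 4)*(t - 3)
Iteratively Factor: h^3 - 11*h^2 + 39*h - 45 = (h - 3)*(h^2 - 8*h + 15) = (h - 5)*(h - 3)*(h - 3)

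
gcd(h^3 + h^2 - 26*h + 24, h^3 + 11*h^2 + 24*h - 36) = h^2 + 5*h - 6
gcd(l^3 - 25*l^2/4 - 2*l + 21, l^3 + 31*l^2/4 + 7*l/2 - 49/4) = l + 7/4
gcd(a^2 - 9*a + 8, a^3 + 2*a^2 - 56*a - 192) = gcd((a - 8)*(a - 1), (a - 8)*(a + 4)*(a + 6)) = a - 8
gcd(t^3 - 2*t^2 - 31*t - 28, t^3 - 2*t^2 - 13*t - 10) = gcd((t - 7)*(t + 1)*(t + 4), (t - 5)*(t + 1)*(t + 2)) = t + 1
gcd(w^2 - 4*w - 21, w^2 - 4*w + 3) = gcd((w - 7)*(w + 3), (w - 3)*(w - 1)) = 1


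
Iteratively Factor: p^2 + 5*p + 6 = (p + 2)*(p + 3)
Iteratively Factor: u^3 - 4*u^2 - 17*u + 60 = (u - 3)*(u^2 - u - 20) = (u - 3)*(u + 4)*(u - 5)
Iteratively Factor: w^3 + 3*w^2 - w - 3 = (w - 1)*(w^2 + 4*w + 3) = (w - 1)*(w + 3)*(w + 1)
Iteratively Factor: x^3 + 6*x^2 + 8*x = (x + 4)*(x^2 + 2*x) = (x + 2)*(x + 4)*(x)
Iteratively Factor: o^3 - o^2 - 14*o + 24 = (o + 4)*(o^2 - 5*o + 6) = (o - 3)*(o + 4)*(o - 2)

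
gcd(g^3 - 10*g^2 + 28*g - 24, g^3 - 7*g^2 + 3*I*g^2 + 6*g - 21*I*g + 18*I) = g - 6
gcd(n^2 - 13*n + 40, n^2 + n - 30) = n - 5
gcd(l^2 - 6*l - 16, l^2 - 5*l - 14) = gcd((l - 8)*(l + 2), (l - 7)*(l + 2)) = l + 2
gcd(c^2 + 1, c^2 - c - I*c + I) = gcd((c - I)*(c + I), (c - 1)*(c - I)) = c - I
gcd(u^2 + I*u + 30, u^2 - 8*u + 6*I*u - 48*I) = u + 6*I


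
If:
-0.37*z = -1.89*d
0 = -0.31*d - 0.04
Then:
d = -0.13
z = -0.66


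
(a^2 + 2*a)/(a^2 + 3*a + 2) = a/(a + 1)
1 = 1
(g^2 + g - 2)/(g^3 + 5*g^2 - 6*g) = (g + 2)/(g*(g + 6))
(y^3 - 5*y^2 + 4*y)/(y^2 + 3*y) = (y^2 - 5*y + 4)/(y + 3)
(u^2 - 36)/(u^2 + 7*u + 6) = (u - 6)/(u + 1)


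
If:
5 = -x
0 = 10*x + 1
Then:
No Solution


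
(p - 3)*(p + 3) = p^2 - 9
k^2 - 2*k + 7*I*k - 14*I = (k - 2)*(k + 7*I)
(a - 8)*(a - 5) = a^2 - 13*a + 40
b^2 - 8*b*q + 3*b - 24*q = (b + 3)*(b - 8*q)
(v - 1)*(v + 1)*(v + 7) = v^3 + 7*v^2 - v - 7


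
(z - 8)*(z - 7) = z^2 - 15*z + 56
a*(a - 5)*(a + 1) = a^3 - 4*a^2 - 5*a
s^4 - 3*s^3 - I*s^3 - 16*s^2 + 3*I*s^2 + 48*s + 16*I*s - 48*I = (s - 4)*(s - 3)*(s + 4)*(s - I)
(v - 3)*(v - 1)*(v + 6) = v^3 + 2*v^2 - 21*v + 18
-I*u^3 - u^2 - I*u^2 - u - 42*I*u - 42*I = (u - 7*I)*(u + 6*I)*(-I*u - I)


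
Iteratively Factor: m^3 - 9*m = (m + 3)*(m^2 - 3*m) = (m - 3)*(m + 3)*(m)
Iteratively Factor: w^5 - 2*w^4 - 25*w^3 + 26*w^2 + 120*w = (w - 5)*(w^4 + 3*w^3 - 10*w^2 - 24*w) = (w - 5)*(w - 3)*(w^3 + 6*w^2 + 8*w) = (w - 5)*(w - 3)*(w + 2)*(w^2 + 4*w) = (w - 5)*(w - 3)*(w + 2)*(w + 4)*(w)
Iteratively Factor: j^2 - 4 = (j - 2)*(j + 2)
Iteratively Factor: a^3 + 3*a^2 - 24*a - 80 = (a - 5)*(a^2 + 8*a + 16) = (a - 5)*(a + 4)*(a + 4)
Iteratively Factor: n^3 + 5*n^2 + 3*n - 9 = (n + 3)*(n^2 + 2*n - 3) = (n - 1)*(n + 3)*(n + 3)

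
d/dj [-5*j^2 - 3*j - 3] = -10*j - 3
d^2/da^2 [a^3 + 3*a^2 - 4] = 6*a + 6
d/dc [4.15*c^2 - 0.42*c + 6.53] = 8.3*c - 0.42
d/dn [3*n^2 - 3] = 6*n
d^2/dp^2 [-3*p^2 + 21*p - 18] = -6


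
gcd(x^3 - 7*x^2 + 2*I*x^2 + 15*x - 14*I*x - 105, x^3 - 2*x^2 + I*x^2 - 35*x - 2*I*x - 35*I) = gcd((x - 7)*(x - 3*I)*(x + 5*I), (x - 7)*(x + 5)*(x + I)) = x - 7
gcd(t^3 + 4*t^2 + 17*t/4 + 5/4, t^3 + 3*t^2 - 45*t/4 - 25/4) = t + 1/2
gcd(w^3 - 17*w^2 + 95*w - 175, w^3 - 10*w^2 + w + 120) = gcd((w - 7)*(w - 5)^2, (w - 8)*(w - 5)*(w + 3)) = w - 5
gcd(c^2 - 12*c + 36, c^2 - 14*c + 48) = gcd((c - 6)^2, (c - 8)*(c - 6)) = c - 6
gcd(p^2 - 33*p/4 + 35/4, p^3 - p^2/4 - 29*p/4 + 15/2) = p - 5/4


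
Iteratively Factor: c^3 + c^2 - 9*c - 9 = (c + 3)*(c^2 - 2*c - 3) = (c - 3)*(c + 3)*(c + 1)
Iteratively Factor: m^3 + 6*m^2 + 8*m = (m + 4)*(m^2 + 2*m) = m*(m + 4)*(m + 2)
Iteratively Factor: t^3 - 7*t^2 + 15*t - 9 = (t - 3)*(t^2 - 4*t + 3) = (t - 3)^2*(t - 1)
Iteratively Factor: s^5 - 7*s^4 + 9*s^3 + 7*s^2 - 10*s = (s)*(s^4 - 7*s^3 + 9*s^2 + 7*s - 10) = s*(s - 1)*(s^3 - 6*s^2 + 3*s + 10) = s*(s - 2)*(s - 1)*(s^2 - 4*s - 5) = s*(s - 5)*(s - 2)*(s - 1)*(s + 1)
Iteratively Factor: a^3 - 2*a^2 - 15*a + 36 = (a - 3)*(a^2 + a - 12) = (a - 3)*(a + 4)*(a - 3)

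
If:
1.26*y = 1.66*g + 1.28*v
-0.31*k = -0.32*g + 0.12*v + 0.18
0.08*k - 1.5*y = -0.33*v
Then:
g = -3.94998100962729*y - 0.152187195534785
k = -6.44140231517413*y - 0.814142047987846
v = 6.1070066218604*y + 0.197367769209175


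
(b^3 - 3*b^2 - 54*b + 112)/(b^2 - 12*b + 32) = (b^2 + 5*b - 14)/(b - 4)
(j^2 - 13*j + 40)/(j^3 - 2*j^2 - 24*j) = (-j^2 + 13*j - 40)/(j*(-j^2 + 2*j + 24))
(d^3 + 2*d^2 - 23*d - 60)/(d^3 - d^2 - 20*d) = (d + 3)/d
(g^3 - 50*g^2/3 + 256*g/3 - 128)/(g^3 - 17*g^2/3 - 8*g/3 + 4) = (3*g^2 - 32*g + 64)/(3*g^2 + g - 2)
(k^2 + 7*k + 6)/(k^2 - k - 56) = (k^2 + 7*k + 6)/(k^2 - k - 56)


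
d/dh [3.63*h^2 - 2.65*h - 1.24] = 7.26*h - 2.65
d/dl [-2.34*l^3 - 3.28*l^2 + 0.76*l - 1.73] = -7.02*l^2 - 6.56*l + 0.76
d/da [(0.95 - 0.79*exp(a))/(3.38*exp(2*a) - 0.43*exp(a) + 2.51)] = (2.6702*exp(2*a) - 6.422*exp(a) - 1.5744)*exp(a)/(11.4244*exp(4*a) - 2.9068*exp(3*a) + 17.1525*exp(2*a) - 2.1586*exp(a) + 6.3001)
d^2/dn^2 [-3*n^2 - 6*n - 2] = -6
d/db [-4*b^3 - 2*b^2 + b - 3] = -12*b^2 - 4*b + 1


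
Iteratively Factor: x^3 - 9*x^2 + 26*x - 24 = (x - 3)*(x^2 - 6*x + 8) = (x - 4)*(x - 3)*(x - 2)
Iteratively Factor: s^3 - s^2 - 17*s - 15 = (s - 5)*(s^2 + 4*s + 3) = (s - 5)*(s + 1)*(s + 3)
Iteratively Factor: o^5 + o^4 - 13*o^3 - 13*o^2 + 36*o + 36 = (o + 1)*(o^4 - 13*o^2 + 36) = (o + 1)*(o + 3)*(o^3 - 3*o^2 - 4*o + 12) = (o - 3)*(o + 1)*(o + 3)*(o^2 - 4) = (o - 3)*(o + 1)*(o + 2)*(o + 3)*(o - 2)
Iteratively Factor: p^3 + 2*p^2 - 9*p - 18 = (p - 3)*(p^2 + 5*p + 6) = (p - 3)*(p + 2)*(p + 3)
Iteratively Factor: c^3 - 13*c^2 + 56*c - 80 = (c - 4)*(c^2 - 9*c + 20) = (c - 5)*(c - 4)*(c - 4)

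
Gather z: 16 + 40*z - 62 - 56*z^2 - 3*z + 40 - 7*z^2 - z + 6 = -63*z^2 + 36*z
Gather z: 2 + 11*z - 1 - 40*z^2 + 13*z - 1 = -40*z^2 + 24*z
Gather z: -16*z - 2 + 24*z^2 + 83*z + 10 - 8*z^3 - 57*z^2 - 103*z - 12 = -8*z^3 - 33*z^2 - 36*z - 4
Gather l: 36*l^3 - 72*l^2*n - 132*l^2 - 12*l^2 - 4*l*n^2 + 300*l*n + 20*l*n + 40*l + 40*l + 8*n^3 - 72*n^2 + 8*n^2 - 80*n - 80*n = 36*l^3 + l^2*(-72*n - 144) + l*(-4*n^2 + 320*n + 80) + 8*n^3 - 64*n^2 - 160*n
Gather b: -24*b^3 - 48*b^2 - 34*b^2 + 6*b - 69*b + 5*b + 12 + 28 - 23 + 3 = -24*b^3 - 82*b^2 - 58*b + 20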